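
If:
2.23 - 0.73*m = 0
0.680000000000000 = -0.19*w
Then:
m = 3.05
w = -3.58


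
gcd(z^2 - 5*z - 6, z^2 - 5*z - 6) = z^2 - 5*z - 6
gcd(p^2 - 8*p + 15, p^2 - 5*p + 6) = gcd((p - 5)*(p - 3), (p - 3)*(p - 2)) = p - 3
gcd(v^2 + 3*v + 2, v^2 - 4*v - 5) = v + 1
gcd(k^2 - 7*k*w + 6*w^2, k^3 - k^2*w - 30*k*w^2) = -k + 6*w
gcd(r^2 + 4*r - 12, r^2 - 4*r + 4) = r - 2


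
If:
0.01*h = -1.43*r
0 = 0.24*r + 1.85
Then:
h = 1102.29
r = -7.71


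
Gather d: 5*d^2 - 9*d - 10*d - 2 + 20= 5*d^2 - 19*d + 18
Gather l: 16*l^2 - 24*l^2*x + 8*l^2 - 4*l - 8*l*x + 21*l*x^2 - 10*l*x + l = l^2*(24 - 24*x) + l*(21*x^2 - 18*x - 3)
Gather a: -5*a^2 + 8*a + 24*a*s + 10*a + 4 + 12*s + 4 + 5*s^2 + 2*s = -5*a^2 + a*(24*s + 18) + 5*s^2 + 14*s + 8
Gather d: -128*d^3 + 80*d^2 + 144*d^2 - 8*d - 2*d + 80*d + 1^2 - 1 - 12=-128*d^3 + 224*d^2 + 70*d - 12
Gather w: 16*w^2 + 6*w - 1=16*w^2 + 6*w - 1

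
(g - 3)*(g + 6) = g^2 + 3*g - 18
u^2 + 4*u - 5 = (u - 1)*(u + 5)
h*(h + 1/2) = h^2 + h/2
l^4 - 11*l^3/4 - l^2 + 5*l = l*(l - 2)^2*(l + 5/4)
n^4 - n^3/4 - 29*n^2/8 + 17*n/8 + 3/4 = (n - 3/2)*(n - 1)*(n + 1/4)*(n + 2)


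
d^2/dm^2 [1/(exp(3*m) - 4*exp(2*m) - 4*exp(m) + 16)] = ((-9*exp(2*m) + 16*exp(m) + 4)*(exp(3*m) - 4*exp(2*m) - 4*exp(m) + 16) + 2*(-3*exp(2*m) + 8*exp(m) + 4)^2*exp(m))*exp(m)/(exp(3*m) - 4*exp(2*m) - 4*exp(m) + 16)^3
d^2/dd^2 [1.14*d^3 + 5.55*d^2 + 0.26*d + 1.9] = 6.84*d + 11.1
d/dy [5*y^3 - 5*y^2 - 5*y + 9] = 15*y^2 - 10*y - 5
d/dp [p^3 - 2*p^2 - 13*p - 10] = 3*p^2 - 4*p - 13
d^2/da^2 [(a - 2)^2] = 2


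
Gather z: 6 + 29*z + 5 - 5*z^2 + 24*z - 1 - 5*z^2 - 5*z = -10*z^2 + 48*z + 10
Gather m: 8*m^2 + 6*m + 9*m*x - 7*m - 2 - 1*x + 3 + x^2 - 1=8*m^2 + m*(9*x - 1) + x^2 - x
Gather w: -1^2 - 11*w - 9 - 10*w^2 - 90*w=-10*w^2 - 101*w - 10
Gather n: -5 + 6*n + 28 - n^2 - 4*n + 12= -n^2 + 2*n + 35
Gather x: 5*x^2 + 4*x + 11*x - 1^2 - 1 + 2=5*x^2 + 15*x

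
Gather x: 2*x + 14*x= 16*x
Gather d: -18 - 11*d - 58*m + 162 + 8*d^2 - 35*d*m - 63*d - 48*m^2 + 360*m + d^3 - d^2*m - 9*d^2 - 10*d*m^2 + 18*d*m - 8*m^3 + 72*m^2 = d^3 + d^2*(-m - 1) + d*(-10*m^2 - 17*m - 74) - 8*m^3 + 24*m^2 + 302*m + 144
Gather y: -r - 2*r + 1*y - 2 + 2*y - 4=-3*r + 3*y - 6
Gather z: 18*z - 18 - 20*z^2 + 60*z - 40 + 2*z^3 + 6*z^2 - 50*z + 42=2*z^3 - 14*z^2 + 28*z - 16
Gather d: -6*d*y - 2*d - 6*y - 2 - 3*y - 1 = d*(-6*y - 2) - 9*y - 3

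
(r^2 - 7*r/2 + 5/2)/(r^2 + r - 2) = (r - 5/2)/(r + 2)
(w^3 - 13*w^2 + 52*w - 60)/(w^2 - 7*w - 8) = (-w^3 + 13*w^2 - 52*w + 60)/(-w^2 + 7*w + 8)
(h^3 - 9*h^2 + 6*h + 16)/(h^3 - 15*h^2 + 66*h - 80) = (h + 1)/(h - 5)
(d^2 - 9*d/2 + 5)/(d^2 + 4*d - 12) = (d - 5/2)/(d + 6)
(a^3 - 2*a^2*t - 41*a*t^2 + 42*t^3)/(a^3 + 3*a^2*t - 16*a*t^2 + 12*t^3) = (-a + 7*t)/(-a + 2*t)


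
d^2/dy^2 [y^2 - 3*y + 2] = 2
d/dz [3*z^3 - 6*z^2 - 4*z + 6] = 9*z^2 - 12*z - 4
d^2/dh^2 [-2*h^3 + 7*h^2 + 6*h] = 14 - 12*h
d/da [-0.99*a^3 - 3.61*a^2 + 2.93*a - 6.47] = -2.97*a^2 - 7.22*a + 2.93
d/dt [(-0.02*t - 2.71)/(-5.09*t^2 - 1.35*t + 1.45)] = (0.1018*t^2 + 0.027*t - (0.02*t + 2.71)*(10.18*t + 1.35) - 0.029)/(5.09*t^2 + 1.35*t - 1.45)^2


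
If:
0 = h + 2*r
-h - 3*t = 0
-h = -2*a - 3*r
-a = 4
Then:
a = -4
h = -16/5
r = 8/5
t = 16/15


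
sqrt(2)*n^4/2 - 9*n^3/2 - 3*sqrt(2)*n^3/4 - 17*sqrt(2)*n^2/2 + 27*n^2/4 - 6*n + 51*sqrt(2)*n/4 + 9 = (n - 3/2)*(n - 6*sqrt(2))*(n + sqrt(2)/2)*(sqrt(2)*n/2 + 1)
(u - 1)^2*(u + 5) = u^3 + 3*u^2 - 9*u + 5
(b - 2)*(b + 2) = b^2 - 4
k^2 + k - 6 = (k - 2)*(k + 3)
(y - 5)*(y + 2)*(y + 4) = y^3 + y^2 - 22*y - 40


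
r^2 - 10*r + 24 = (r - 6)*(r - 4)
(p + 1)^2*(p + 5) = p^3 + 7*p^2 + 11*p + 5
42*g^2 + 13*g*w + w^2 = (6*g + w)*(7*g + w)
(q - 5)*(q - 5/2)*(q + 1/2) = q^3 - 7*q^2 + 35*q/4 + 25/4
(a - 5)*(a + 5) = a^2 - 25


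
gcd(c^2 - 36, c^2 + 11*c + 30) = c + 6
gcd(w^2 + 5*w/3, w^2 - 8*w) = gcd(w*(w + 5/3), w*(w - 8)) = w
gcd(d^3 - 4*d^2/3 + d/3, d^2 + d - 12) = 1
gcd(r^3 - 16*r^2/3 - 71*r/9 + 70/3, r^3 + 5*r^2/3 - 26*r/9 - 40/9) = r - 5/3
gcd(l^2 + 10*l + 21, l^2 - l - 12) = l + 3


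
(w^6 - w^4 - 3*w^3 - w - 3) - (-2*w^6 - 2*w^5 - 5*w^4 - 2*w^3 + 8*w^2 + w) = 3*w^6 + 2*w^5 + 4*w^4 - w^3 - 8*w^2 - 2*w - 3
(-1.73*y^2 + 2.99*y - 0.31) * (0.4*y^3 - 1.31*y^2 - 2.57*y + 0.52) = -0.692*y^5 + 3.4623*y^4 + 0.405199999999999*y^3 - 8.1778*y^2 + 2.3515*y - 0.1612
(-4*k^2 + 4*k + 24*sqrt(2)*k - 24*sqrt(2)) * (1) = -4*k^2 + 4*k + 24*sqrt(2)*k - 24*sqrt(2)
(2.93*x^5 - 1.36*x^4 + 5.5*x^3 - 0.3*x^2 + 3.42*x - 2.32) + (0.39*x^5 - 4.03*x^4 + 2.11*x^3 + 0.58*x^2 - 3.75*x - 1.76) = 3.32*x^5 - 5.39*x^4 + 7.61*x^3 + 0.28*x^2 - 0.33*x - 4.08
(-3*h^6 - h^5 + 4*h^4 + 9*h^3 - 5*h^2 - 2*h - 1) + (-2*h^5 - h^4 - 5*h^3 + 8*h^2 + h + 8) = -3*h^6 - 3*h^5 + 3*h^4 + 4*h^3 + 3*h^2 - h + 7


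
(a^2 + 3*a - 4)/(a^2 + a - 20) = (a^2 + 3*a - 4)/(a^2 + a - 20)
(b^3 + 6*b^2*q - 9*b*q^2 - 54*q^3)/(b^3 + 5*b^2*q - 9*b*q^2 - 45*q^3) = (b + 6*q)/(b + 5*q)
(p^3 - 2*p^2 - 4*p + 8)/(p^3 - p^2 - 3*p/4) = 4*(-p^3 + 2*p^2 + 4*p - 8)/(p*(-4*p^2 + 4*p + 3))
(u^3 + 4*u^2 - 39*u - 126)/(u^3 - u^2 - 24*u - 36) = (u + 7)/(u + 2)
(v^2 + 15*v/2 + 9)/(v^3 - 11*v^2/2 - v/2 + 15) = (v + 6)/(v^2 - 7*v + 10)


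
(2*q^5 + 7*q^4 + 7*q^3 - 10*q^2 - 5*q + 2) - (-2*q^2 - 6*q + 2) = 2*q^5 + 7*q^4 + 7*q^3 - 8*q^2 + q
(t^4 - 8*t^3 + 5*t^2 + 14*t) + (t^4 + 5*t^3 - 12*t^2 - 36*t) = 2*t^4 - 3*t^3 - 7*t^2 - 22*t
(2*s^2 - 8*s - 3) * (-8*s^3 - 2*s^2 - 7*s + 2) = -16*s^5 + 60*s^4 + 26*s^3 + 66*s^2 + 5*s - 6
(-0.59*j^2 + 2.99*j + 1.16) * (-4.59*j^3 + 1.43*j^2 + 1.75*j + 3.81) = 2.7081*j^5 - 14.5678*j^4 - 2.0812*j^3 + 4.6434*j^2 + 13.4219*j + 4.4196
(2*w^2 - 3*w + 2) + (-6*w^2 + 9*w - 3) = -4*w^2 + 6*w - 1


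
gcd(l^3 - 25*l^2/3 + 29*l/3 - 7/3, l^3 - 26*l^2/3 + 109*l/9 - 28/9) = l^2 - 22*l/3 + 7/3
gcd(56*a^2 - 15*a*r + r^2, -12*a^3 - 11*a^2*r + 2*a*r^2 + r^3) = 1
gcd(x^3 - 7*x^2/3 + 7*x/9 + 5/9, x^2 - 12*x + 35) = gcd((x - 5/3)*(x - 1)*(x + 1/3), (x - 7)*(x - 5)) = 1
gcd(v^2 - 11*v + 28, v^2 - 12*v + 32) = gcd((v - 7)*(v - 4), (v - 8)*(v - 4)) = v - 4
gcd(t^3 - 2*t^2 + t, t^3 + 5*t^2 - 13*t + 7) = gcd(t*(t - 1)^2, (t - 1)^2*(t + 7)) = t^2 - 2*t + 1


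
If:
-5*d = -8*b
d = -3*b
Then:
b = 0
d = 0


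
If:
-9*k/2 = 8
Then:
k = -16/9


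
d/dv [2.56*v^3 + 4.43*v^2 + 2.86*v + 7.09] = 7.68*v^2 + 8.86*v + 2.86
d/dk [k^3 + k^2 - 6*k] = 3*k^2 + 2*k - 6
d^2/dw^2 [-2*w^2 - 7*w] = -4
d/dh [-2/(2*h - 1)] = 4/(2*h - 1)^2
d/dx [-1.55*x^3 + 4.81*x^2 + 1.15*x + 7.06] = -4.65*x^2 + 9.62*x + 1.15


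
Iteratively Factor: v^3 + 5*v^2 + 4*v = (v)*(v^2 + 5*v + 4) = v*(v + 1)*(v + 4)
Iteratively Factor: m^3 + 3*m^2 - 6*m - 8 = (m + 4)*(m^2 - m - 2) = (m + 1)*(m + 4)*(m - 2)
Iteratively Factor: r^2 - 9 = (r + 3)*(r - 3)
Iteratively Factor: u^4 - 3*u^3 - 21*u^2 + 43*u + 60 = (u - 5)*(u^3 + 2*u^2 - 11*u - 12) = (u - 5)*(u + 1)*(u^2 + u - 12) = (u - 5)*(u - 3)*(u + 1)*(u + 4)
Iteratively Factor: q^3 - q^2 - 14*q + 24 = (q + 4)*(q^2 - 5*q + 6) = (q - 3)*(q + 4)*(q - 2)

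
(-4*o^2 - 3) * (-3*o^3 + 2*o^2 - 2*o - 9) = 12*o^5 - 8*o^4 + 17*o^3 + 30*o^2 + 6*o + 27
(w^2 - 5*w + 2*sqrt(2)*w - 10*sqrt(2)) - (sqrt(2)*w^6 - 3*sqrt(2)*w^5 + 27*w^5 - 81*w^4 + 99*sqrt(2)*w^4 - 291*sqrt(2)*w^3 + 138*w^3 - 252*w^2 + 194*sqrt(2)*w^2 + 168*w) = -sqrt(2)*w^6 - 27*w^5 + 3*sqrt(2)*w^5 - 99*sqrt(2)*w^4 + 81*w^4 - 138*w^3 + 291*sqrt(2)*w^3 - 194*sqrt(2)*w^2 + 253*w^2 - 173*w + 2*sqrt(2)*w - 10*sqrt(2)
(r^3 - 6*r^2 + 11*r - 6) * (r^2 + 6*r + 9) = r^5 - 16*r^3 + 6*r^2 + 63*r - 54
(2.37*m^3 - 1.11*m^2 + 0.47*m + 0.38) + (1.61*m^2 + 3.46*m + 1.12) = 2.37*m^3 + 0.5*m^2 + 3.93*m + 1.5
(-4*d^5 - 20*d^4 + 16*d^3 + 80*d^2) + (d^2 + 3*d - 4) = -4*d^5 - 20*d^4 + 16*d^3 + 81*d^2 + 3*d - 4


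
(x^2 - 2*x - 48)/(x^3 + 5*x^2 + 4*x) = (x^2 - 2*x - 48)/(x*(x^2 + 5*x + 4))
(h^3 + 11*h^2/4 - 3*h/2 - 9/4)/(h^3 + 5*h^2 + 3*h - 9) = (h + 3/4)/(h + 3)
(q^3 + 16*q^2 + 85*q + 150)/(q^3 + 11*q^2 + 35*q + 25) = (q + 6)/(q + 1)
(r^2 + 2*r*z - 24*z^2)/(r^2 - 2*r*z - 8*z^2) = (r + 6*z)/(r + 2*z)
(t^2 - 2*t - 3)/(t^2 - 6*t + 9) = (t + 1)/(t - 3)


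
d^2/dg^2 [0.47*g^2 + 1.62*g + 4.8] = 0.940000000000000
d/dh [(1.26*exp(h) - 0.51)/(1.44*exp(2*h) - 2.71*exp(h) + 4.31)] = (-1.8144*exp(2*h) + 1.4688*exp(h) + 4.0485)*exp(h)/(2.0736*exp(4*h) - 7.8048*exp(3*h) + 19.7569*exp(2*h) - 23.3602*exp(h) + 18.5761)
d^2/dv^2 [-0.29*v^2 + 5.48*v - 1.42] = -0.580000000000000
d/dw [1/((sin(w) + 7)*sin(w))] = -(2*sin(w) + 7)*cos(w)/((sin(w) + 7)^2*sin(w)^2)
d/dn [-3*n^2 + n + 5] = 1 - 6*n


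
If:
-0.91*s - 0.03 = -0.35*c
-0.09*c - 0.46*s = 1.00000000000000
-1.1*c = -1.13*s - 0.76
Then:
No Solution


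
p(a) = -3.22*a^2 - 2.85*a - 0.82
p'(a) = -6.44*a - 2.85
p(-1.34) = -2.78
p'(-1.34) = 5.78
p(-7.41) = -156.51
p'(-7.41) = 44.87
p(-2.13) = -9.36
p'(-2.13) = 10.87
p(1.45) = -11.72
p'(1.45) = -12.19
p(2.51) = -28.26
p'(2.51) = -19.01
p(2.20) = -22.67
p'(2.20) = -17.02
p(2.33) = -24.94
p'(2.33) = -17.86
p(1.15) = -8.36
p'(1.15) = -10.26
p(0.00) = -0.82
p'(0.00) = -2.85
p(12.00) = -498.70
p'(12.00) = -80.13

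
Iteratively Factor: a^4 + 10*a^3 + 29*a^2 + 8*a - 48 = (a - 1)*(a^3 + 11*a^2 + 40*a + 48) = (a - 1)*(a + 4)*(a^2 + 7*a + 12) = (a - 1)*(a + 3)*(a + 4)*(a + 4)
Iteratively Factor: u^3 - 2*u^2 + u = (u - 1)*(u^2 - u) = (u - 1)^2*(u)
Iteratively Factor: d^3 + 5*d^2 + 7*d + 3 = (d + 1)*(d^2 + 4*d + 3) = (d + 1)*(d + 3)*(d + 1)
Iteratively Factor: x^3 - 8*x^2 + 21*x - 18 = (x - 3)*(x^2 - 5*x + 6) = (x - 3)^2*(x - 2)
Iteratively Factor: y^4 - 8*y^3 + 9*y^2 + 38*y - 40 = (y - 1)*(y^3 - 7*y^2 + 2*y + 40) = (y - 1)*(y + 2)*(y^2 - 9*y + 20) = (y - 5)*(y - 1)*(y + 2)*(y - 4)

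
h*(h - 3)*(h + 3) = h^3 - 9*h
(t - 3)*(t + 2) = t^2 - t - 6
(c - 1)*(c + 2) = c^2 + c - 2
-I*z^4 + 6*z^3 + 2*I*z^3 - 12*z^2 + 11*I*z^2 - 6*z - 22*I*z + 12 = (z - 2)*(z + 2*I)*(z + 3*I)*(-I*z + 1)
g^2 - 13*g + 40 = (g - 8)*(g - 5)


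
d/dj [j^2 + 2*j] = 2*j + 2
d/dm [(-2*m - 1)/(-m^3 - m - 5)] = (2*m^3 + 2*m - (2*m + 1)*(3*m^2 + 1) + 10)/(m^3 + m + 5)^2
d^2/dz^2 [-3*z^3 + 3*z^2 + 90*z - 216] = 6 - 18*z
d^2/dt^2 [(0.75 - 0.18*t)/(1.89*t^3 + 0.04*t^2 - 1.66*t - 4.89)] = (-3.857868*t^5 + 32.067252*t^4 - 0.222840000000001*t^3 - 34.074036*t^2 + 41.079402*t + 7.349064)/(6.751269*t^9 + 0.428652*t^8 - 17.779986*t^7 - 53.155619*t^6 + 13.39818*t^5 + 92.358516*t^4 + 132.955487*t^3 - 37.5552*t^2 - 119.082258*t - 116.930169)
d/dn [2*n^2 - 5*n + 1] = 4*n - 5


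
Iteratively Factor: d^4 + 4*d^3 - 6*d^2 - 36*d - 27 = (d - 3)*(d^3 + 7*d^2 + 15*d + 9) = (d - 3)*(d + 1)*(d^2 + 6*d + 9) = (d - 3)*(d + 1)*(d + 3)*(d + 3)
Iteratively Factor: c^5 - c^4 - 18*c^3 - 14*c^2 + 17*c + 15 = (c - 1)*(c^4 - 18*c^2 - 32*c - 15) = (c - 1)*(c + 1)*(c^3 - c^2 - 17*c - 15) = (c - 1)*(c + 1)*(c + 3)*(c^2 - 4*c - 5) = (c - 1)*(c + 1)^2*(c + 3)*(c - 5)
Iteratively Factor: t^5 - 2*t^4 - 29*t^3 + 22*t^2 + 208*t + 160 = (t + 4)*(t^4 - 6*t^3 - 5*t^2 + 42*t + 40) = (t - 4)*(t + 4)*(t^3 - 2*t^2 - 13*t - 10) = (t - 4)*(t + 2)*(t + 4)*(t^2 - 4*t - 5) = (t - 4)*(t + 1)*(t + 2)*(t + 4)*(t - 5)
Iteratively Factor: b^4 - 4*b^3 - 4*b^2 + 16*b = (b + 2)*(b^3 - 6*b^2 + 8*b) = (b - 2)*(b + 2)*(b^2 - 4*b) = b*(b - 2)*(b + 2)*(b - 4)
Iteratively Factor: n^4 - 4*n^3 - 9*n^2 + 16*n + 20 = (n - 5)*(n^3 + n^2 - 4*n - 4) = (n - 5)*(n + 2)*(n^2 - n - 2) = (n - 5)*(n - 2)*(n + 2)*(n + 1)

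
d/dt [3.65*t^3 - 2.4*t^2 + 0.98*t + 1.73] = 10.95*t^2 - 4.8*t + 0.98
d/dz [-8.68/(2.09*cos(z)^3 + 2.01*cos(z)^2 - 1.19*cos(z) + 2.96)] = (-54.4236*cos(z)^2 - 34.8936*cos(z) + 10.3292)*sin(z)/(2.09*cos(z)^3 + 2.01*cos(z)^2 - 1.19*cos(z) + 2.96)^2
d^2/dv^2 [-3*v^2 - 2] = -6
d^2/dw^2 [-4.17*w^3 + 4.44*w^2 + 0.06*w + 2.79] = 8.88 - 25.02*w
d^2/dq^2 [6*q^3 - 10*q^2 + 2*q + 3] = 36*q - 20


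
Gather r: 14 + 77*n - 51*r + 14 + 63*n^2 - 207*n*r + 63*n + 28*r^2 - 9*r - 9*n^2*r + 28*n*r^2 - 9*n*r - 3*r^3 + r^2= 63*n^2 + 140*n - 3*r^3 + r^2*(28*n + 29) + r*(-9*n^2 - 216*n - 60) + 28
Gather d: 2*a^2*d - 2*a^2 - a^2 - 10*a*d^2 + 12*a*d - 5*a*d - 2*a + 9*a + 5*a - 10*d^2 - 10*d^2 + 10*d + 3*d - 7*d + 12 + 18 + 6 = -3*a^2 + 12*a + d^2*(-10*a - 20) + d*(2*a^2 + 7*a + 6) + 36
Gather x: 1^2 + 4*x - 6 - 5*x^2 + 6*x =-5*x^2 + 10*x - 5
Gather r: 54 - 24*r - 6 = 48 - 24*r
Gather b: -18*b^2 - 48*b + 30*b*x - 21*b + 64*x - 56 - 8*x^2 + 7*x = -18*b^2 + b*(30*x - 69) - 8*x^2 + 71*x - 56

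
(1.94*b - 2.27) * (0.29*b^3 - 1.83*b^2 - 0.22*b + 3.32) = 0.5626*b^4 - 4.2085*b^3 + 3.7273*b^2 + 6.9402*b - 7.5364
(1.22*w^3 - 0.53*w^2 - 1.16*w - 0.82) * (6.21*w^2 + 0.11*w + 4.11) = 7.5762*w^5 - 3.1571*w^4 - 2.2477*w^3 - 7.3981*w^2 - 4.8578*w - 3.3702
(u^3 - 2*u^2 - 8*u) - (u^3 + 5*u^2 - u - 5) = -7*u^2 - 7*u + 5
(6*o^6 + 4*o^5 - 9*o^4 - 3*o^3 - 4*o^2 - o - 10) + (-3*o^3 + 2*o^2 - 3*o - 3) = 6*o^6 + 4*o^5 - 9*o^4 - 6*o^3 - 2*o^2 - 4*o - 13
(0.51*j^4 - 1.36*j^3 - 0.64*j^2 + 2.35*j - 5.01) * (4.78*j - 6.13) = 2.4378*j^5 - 9.6271*j^4 + 5.2776*j^3 + 15.1562*j^2 - 38.3533*j + 30.7113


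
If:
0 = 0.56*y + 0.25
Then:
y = -0.45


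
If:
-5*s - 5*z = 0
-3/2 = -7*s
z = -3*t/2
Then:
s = 3/14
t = 1/7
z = -3/14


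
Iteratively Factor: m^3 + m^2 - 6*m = (m - 2)*(m^2 + 3*m) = (m - 2)*(m + 3)*(m)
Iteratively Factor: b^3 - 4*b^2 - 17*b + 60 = (b - 5)*(b^2 + b - 12) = (b - 5)*(b + 4)*(b - 3)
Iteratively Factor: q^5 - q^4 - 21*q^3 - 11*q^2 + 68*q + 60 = (q + 1)*(q^4 - 2*q^3 - 19*q^2 + 8*q + 60) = (q - 2)*(q + 1)*(q^3 - 19*q - 30) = (q - 5)*(q - 2)*(q + 1)*(q^2 + 5*q + 6) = (q - 5)*(q - 2)*(q + 1)*(q + 2)*(q + 3)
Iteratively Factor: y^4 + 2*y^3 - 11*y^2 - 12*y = (y - 3)*(y^3 + 5*y^2 + 4*y) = (y - 3)*(y + 1)*(y^2 + 4*y) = y*(y - 3)*(y + 1)*(y + 4)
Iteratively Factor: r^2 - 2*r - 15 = (r - 5)*(r + 3)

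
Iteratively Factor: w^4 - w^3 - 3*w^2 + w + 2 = (w - 1)*(w^3 - 3*w - 2) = (w - 2)*(w - 1)*(w^2 + 2*w + 1) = (w - 2)*(w - 1)*(w + 1)*(w + 1)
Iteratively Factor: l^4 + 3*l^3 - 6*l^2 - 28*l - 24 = (l + 2)*(l^3 + l^2 - 8*l - 12) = (l + 2)^2*(l^2 - l - 6) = (l - 3)*(l + 2)^2*(l + 2)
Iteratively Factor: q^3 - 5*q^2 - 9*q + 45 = (q + 3)*(q^2 - 8*q + 15) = (q - 3)*(q + 3)*(q - 5)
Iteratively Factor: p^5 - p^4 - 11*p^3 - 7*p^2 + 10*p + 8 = (p - 1)*(p^4 - 11*p^2 - 18*p - 8) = (p - 1)*(p + 1)*(p^3 - p^2 - 10*p - 8) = (p - 4)*(p - 1)*(p + 1)*(p^2 + 3*p + 2) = (p - 4)*(p - 1)*(p + 1)^2*(p + 2)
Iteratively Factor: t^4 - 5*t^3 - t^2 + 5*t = (t)*(t^3 - 5*t^2 - t + 5) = t*(t + 1)*(t^2 - 6*t + 5) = t*(t - 5)*(t + 1)*(t - 1)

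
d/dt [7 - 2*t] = -2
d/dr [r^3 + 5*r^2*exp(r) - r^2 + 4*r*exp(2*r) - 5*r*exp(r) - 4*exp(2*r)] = 5*r^2*exp(r) + 3*r^2 + 8*r*exp(2*r) + 5*r*exp(r) - 2*r - 4*exp(2*r) - 5*exp(r)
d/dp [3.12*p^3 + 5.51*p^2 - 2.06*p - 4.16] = 9.36*p^2 + 11.02*p - 2.06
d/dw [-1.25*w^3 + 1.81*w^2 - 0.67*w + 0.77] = -3.75*w^2 + 3.62*w - 0.67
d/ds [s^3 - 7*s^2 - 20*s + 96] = 3*s^2 - 14*s - 20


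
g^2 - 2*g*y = g*(g - 2*y)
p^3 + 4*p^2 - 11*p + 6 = (p - 1)^2*(p + 6)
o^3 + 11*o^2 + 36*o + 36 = (o + 2)*(o + 3)*(o + 6)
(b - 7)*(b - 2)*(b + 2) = b^3 - 7*b^2 - 4*b + 28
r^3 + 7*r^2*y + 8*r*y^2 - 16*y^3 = (r - y)*(r + 4*y)^2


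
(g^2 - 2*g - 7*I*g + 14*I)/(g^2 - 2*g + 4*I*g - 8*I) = (g - 7*I)/(g + 4*I)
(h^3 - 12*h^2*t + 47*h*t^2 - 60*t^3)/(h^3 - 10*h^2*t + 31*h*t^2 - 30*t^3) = (-h + 4*t)/(-h + 2*t)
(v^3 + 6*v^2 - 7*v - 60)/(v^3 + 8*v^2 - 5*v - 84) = (v + 5)/(v + 7)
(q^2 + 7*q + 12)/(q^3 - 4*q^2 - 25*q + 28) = (q + 3)/(q^2 - 8*q + 7)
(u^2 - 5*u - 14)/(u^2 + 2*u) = (u - 7)/u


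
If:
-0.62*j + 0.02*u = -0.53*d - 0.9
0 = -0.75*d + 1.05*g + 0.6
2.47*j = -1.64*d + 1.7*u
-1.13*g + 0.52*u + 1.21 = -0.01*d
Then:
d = -7.39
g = -5.85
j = -5.35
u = -14.90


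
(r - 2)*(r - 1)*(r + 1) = r^3 - 2*r^2 - r + 2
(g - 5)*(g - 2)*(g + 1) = g^3 - 6*g^2 + 3*g + 10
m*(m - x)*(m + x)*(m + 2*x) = m^4 + 2*m^3*x - m^2*x^2 - 2*m*x^3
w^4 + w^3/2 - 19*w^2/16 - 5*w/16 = w*(w - 1)*(w + 1/4)*(w + 5/4)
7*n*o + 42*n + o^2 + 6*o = (7*n + o)*(o + 6)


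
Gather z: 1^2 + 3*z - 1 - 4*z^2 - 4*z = -4*z^2 - z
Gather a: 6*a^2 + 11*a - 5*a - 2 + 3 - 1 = 6*a^2 + 6*a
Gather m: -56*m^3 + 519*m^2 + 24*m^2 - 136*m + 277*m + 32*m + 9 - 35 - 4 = -56*m^3 + 543*m^2 + 173*m - 30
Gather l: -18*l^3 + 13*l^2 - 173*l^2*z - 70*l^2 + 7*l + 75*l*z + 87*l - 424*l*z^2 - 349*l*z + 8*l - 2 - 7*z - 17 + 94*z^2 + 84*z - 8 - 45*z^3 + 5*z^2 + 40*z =-18*l^3 + l^2*(-173*z - 57) + l*(-424*z^2 - 274*z + 102) - 45*z^3 + 99*z^2 + 117*z - 27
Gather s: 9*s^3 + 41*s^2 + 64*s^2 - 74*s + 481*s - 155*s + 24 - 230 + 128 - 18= 9*s^3 + 105*s^2 + 252*s - 96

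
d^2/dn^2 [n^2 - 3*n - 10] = 2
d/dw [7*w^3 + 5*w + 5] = 21*w^2 + 5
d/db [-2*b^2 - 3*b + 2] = -4*b - 3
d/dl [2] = 0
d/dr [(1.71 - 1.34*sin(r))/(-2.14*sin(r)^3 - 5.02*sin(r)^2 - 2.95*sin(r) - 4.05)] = (-5.7352*sin(r)^3 + 4.2514*sin(r)^2 + 17.1684*sin(r) + 10.4715)*cos(r)/(4.5796*sin(r)^6 + 21.4856*sin(r)^5 + 37.8264*sin(r)^4 + 46.952*sin(r)^3 + 49.3645*sin(r)^2 + 23.895*sin(r) + 16.4025)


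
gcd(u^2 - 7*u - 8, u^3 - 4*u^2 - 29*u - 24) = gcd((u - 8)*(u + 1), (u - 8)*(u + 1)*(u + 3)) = u^2 - 7*u - 8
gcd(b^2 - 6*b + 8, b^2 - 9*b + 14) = b - 2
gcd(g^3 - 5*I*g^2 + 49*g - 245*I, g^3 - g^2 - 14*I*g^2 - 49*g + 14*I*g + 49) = g - 7*I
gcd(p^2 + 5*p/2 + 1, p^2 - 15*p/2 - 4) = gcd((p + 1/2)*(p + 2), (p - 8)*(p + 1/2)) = p + 1/2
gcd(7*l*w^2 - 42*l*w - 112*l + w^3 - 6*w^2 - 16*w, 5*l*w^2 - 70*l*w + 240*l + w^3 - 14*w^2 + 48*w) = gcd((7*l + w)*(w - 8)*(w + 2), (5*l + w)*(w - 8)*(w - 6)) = w - 8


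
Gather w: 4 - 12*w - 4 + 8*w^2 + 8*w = 8*w^2 - 4*w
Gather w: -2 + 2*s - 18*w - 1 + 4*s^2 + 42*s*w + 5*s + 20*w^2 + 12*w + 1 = 4*s^2 + 7*s + 20*w^2 + w*(42*s - 6) - 2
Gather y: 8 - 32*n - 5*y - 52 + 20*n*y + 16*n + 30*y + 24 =-16*n + y*(20*n + 25) - 20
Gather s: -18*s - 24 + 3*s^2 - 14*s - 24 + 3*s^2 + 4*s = 6*s^2 - 28*s - 48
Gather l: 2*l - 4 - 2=2*l - 6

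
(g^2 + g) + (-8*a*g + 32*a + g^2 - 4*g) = -8*a*g + 32*a + 2*g^2 - 3*g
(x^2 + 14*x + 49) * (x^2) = x^4 + 14*x^3 + 49*x^2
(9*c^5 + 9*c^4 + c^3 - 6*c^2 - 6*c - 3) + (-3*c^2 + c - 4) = 9*c^5 + 9*c^4 + c^3 - 9*c^2 - 5*c - 7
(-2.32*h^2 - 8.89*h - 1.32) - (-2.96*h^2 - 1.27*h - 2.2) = 0.64*h^2 - 7.62*h + 0.88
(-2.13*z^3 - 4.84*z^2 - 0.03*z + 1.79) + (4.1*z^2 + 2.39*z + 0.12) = -2.13*z^3 - 0.74*z^2 + 2.36*z + 1.91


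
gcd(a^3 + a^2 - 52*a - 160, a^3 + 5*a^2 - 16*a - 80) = a^2 + 9*a + 20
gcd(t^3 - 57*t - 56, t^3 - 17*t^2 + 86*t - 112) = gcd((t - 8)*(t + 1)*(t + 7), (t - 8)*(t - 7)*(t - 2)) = t - 8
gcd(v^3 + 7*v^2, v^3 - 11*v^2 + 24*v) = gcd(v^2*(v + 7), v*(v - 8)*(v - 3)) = v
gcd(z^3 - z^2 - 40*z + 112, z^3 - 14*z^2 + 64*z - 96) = z^2 - 8*z + 16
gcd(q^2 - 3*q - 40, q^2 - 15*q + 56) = q - 8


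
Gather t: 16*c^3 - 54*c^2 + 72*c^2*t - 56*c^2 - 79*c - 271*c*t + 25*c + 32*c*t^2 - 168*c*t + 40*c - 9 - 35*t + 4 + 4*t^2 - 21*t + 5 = 16*c^3 - 110*c^2 - 14*c + t^2*(32*c + 4) + t*(72*c^2 - 439*c - 56)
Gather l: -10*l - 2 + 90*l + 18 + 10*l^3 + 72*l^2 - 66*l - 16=10*l^3 + 72*l^2 + 14*l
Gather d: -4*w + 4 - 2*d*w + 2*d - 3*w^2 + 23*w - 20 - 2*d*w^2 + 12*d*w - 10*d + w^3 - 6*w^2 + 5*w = d*(-2*w^2 + 10*w - 8) + w^3 - 9*w^2 + 24*w - 16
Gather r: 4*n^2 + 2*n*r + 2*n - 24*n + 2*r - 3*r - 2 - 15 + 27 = 4*n^2 - 22*n + r*(2*n - 1) + 10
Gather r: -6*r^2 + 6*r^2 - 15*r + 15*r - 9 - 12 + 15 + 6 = 0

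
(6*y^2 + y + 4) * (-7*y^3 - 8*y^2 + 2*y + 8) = -42*y^5 - 55*y^4 - 24*y^3 + 18*y^2 + 16*y + 32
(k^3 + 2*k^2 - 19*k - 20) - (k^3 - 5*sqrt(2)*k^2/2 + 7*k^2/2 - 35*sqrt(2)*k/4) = -3*k^2/2 + 5*sqrt(2)*k^2/2 - 19*k + 35*sqrt(2)*k/4 - 20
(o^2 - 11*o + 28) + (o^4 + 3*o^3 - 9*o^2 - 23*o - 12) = o^4 + 3*o^3 - 8*o^2 - 34*o + 16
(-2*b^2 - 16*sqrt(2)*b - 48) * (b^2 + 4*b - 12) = -2*b^4 - 16*sqrt(2)*b^3 - 8*b^3 - 64*sqrt(2)*b^2 - 24*b^2 - 192*b + 192*sqrt(2)*b + 576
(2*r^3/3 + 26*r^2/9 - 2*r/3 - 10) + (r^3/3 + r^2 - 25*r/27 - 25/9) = r^3 + 35*r^2/9 - 43*r/27 - 115/9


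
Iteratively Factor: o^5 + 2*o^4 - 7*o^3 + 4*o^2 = (o + 4)*(o^4 - 2*o^3 + o^2) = (o - 1)*(o + 4)*(o^3 - o^2) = o*(o - 1)*(o + 4)*(o^2 - o) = o^2*(o - 1)*(o + 4)*(o - 1)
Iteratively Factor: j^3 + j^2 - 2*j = (j + 2)*(j^2 - j) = (j - 1)*(j + 2)*(j)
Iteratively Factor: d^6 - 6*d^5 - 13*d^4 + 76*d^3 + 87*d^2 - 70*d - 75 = (d - 5)*(d^5 - d^4 - 18*d^3 - 14*d^2 + 17*d + 15) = (d - 5)*(d + 3)*(d^4 - 4*d^3 - 6*d^2 + 4*d + 5) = (d - 5)*(d + 1)*(d + 3)*(d^3 - 5*d^2 - d + 5) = (d - 5)^2*(d + 1)*(d + 3)*(d^2 - 1) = (d - 5)^2*(d + 1)^2*(d + 3)*(d - 1)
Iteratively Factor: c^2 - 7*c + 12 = (c - 4)*(c - 3)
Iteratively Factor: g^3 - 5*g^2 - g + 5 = (g - 1)*(g^2 - 4*g - 5) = (g - 5)*(g - 1)*(g + 1)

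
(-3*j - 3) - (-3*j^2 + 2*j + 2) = 3*j^2 - 5*j - 5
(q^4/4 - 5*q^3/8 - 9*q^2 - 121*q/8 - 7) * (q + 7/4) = q^5/4 - 3*q^4/16 - 323*q^3/32 - 247*q^2/8 - 1071*q/32 - 49/4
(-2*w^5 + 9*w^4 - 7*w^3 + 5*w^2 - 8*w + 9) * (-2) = 4*w^5 - 18*w^4 + 14*w^3 - 10*w^2 + 16*w - 18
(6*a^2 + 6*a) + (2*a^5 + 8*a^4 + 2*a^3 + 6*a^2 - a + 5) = 2*a^5 + 8*a^4 + 2*a^3 + 12*a^2 + 5*a + 5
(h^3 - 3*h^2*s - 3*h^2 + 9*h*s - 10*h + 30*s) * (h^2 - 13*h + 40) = h^5 - 3*h^4*s - 16*h^4 + 48*h^3*s + 69*h^3 - 207*h^2*s + 10*h^2 - 30*h*s - 400*h + 1200*s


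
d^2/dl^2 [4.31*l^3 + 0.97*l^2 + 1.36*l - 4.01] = 25.86*l + 1.94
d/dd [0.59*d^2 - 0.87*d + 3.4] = 1.18*d - 0.87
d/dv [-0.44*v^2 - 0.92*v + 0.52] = -0.88*v - 0.92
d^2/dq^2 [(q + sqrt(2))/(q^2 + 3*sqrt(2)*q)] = 2*(q^3 + 3*sqrt(2)*q^2 + 18*q + 18*sqrt(2))/(q^3*(q^3 + 9*sqrt(2)*q^2 + 54*q + 54*sqrt(2)))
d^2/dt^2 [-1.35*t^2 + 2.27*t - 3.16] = -2.70000000000000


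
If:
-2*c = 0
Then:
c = 0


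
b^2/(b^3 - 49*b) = b/(b^2 - 49)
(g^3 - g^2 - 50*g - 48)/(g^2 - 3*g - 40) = (g^2 + 7*g + 6)/(g + 5)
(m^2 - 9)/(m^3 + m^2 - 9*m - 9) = 1/(m + 1)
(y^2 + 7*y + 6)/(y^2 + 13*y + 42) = (y + 1)/(y + 7)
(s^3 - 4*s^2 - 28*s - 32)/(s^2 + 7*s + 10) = (s^2 - 6*s - 16)/(s + 5)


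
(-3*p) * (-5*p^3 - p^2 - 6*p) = 15*p^4 + 3*p^3 + 18*p^2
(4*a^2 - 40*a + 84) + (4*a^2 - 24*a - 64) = 8*a^2 - 64*a + 20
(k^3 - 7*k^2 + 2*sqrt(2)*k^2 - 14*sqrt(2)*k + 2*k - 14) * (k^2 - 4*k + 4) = k^5 - 11*k^4 + 2*sqrt(2)*k^4 - 22*sqrt(2)*k^3 + 34*k^3 - 50*k^2 + 64*sqrt(2)*k^2 - 56*sqrt(2)*k + 64*k - 56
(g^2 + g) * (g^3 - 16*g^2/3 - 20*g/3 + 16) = g^5 - 13*g^4/3 - 12*g^3 + 28*g^2/3 + 16*g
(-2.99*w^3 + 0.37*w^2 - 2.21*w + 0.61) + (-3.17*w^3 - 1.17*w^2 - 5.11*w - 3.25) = -6.16*w^3 - 0.8*w^2 - 7.32*w - 2.64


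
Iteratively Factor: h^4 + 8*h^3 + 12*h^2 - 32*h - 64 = (h + 4)*(h^3 + 4*h^2 - 4*h - 16) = (h + 2)*(h + 4)*(h^2 + 2*h - 8) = (h + 2)*(h + 4)^2*(h - 2)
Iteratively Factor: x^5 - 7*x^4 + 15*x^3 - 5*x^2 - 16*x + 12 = (x - 3)*(x^4 - 4*x^3 + 3*x^2 + 4*x - 4) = (x - 3)*(x - 2)*(x^3 - 2*x^2 - x + 2) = (x - 3)*(x - 2)^2*(x^2 - 1) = (x - 3)*(x - 2)^2*(x - 1)*(x + 1)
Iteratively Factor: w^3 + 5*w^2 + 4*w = (w + 1)*(w^2 + 4*w) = (w + 1)*(w + 4)*(w)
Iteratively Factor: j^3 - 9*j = (j - 3)*(j^2 + 3*j) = (j - 3)*(j + 3)*(j)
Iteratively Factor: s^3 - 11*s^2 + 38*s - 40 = (s - 4)*(s^2 - 7*s + 10) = (s - 5)*(s - 4)*(s - 2)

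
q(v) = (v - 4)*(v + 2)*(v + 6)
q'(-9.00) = 151.00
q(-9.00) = -273.00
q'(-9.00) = 151.00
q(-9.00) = -273.00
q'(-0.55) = -23.49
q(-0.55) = -35.96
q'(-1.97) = -24.12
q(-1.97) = -0.72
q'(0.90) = -10.37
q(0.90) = -62.03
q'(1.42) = -2.59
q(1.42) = -65.47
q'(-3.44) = -12.02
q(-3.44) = 27.43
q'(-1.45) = -25.29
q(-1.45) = -13.64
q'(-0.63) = -23.85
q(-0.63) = -34.06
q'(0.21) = -18.19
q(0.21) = -52.01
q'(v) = (v - 4)*(v + 2) + (v - 4)*(v + 6) + (v + 2)*(v + 6) = 3*v^2 + 8*v - 20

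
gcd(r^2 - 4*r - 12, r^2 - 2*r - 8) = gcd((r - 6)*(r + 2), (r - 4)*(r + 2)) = r + 2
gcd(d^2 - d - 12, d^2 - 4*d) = d - 4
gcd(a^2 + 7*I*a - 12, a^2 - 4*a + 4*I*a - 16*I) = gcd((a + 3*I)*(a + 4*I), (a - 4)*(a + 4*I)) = a + 4*I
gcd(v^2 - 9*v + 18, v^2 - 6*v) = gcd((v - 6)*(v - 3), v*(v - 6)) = v - 6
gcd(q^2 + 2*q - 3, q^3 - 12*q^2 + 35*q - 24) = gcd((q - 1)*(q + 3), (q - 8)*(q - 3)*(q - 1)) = q - 1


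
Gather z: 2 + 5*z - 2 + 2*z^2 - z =2*z^2 + 4*z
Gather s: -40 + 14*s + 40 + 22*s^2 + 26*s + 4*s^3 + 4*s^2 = 4*s^3 + 26*s^2 + 40*s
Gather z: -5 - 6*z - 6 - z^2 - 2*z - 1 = -z^2 - 8*z - 12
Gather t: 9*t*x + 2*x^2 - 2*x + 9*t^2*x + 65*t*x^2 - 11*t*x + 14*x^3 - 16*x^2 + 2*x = 9*t^2*x + t*(65*x^2 - 2*x) + 14*x^3 - 14*x^2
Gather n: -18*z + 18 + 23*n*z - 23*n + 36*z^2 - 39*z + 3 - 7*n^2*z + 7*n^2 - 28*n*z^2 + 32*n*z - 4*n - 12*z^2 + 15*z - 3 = n^2*(7 - 7*z) + n*(-28*z^2 + 55*z - 27) + 24*z^2 - 42*z + 18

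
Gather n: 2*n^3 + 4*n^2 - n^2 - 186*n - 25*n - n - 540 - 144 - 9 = 2*n^3 + 3*n^2 - 212*n - 693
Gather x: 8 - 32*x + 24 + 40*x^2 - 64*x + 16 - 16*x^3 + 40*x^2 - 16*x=-16*x^3 + 80*x^2 - 112*x + 48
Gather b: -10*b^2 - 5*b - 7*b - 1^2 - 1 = -10*b^2 - 12*b - 2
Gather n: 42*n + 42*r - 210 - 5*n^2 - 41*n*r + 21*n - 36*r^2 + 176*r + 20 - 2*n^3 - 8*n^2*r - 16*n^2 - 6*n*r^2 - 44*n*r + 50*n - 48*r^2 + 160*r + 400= -2*n^3 + n^2*(-8*r - 21) + n*(-6*r^2 - 85*r + 113) - 84*r^2 + 378*r + 210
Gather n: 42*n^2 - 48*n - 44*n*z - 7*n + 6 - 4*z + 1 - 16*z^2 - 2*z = 42*n^2 + n*(-44*z - 55) - 16*z^2 - 6*z + 7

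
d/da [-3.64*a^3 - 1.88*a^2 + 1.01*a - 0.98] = -10.92*a^2 - 3.76*a + 1.01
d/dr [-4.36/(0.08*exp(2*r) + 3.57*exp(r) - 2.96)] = (0.6976*exp(r) + 15.5652)*exp(r)/(0.08*exp(2*r) + 3.57*exp(r) - 2.96)^2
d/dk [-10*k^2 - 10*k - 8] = -20*k - 10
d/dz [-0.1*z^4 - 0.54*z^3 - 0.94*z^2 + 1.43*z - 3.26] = -0.4*z^3 - 1.62*z^2 - 1.88*z + 1.43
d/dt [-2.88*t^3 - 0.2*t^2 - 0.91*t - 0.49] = -8.64*t^2 - 0.4*t - 0.91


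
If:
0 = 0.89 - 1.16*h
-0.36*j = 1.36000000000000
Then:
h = 0.77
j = -3.78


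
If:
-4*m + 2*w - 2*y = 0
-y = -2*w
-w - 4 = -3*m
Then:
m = 4/5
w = -8/5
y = -16/5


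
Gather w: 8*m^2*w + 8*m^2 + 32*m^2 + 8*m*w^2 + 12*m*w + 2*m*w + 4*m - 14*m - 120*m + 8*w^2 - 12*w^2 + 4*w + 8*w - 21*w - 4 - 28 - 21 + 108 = 40*m^2 - 130*m + w^2*(8*m - 4) + w*(8*m^2 + 14*m - 9) + 55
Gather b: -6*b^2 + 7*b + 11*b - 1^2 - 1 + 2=-6*b^2 + 18*b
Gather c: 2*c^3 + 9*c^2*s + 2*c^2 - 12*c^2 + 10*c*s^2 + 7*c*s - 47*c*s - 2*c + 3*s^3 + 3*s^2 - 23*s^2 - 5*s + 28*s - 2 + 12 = 2*c^3 + c^2*(9*s - 10) + c*(10*s^2 - 40*s - 2) + 3*s^3 - 20*s^2 + 23*s + 10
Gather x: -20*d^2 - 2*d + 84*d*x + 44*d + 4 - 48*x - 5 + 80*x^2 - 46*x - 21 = -20*d^2 + 42*d + 80*x^2 + x*(84*d - 94) - 22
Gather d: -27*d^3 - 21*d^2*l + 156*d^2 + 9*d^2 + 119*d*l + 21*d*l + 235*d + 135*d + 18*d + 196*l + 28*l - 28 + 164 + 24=-27*d^3 + d^2*(165 - 21*l) + d*(140*l + 388) + 224*l + 160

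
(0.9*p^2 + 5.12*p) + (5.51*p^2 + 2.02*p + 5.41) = 6.41*p^2 + 7.14*p + 5.41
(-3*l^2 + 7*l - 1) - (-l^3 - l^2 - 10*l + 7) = l^3 - 2*l^2 + 17*l - 8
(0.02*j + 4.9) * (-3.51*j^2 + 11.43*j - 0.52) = -0.0702*j^3 - 16.9704*j^2 + 55.9966*j - 2.548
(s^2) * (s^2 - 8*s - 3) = s^4 - 8*s^3 - 3*s^2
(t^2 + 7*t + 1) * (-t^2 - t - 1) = -t^4 - 8*t^3 - 9*t^2 - 8*t - 1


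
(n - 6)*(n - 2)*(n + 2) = n^3 - 6*n^2 - 4*n + 24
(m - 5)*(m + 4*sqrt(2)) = m^2 - 5*m + 4*sqrt(2)*m - 20*sqrt(2)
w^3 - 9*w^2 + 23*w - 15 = (w - 5)*(w - 3)*(w - 1)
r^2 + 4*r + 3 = (r + 1)*(r + 3)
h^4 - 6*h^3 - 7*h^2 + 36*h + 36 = (h - 6)*(h - 3)*(h + 1)*(h + 2)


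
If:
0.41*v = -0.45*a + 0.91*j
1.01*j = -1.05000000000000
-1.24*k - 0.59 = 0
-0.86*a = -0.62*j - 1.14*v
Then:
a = -1.55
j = -1.04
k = -0.48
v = -0.60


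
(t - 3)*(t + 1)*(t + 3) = t^3 + t^2 - 9*t - 9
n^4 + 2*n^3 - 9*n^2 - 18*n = n*(n - 3)*(n + 2)*(n + 3)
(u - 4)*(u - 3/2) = u^2 - 11*u/2 + 6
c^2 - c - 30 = (c - 6)*(c + 5)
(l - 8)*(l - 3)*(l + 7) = l^3 - 4*l^2 - 53*l + 168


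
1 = 1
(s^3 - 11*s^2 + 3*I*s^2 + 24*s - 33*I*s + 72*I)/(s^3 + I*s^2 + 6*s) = (s^2 - 11*s + 24)/(s*(s - 2*I))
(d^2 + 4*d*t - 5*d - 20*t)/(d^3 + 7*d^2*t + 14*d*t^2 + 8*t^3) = (d - 5)/(d^2 + 3*d*t + 2*t^2)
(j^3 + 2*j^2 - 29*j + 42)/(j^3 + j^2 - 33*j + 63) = (j - 2)/(j - 3)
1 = 1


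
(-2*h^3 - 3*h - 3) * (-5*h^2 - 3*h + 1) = 10*h^5 + 6*h^4 + 13*h^3 + 24*h^2 + 6*h - 3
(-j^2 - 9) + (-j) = -j^2 - j - 9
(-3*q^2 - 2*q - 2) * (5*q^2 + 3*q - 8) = -15*q^4 - 19*q^3 + 8*q^2 + 10*q + 16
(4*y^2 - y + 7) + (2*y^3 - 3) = 2*y^3 + 4*y^2 - y + 4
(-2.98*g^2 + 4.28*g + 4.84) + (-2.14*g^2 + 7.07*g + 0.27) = -5.12*g^2 + 11.35*g + 5.11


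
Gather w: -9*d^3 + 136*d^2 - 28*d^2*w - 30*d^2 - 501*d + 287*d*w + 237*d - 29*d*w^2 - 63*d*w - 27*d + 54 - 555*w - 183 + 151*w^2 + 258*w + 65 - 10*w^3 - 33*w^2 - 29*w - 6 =-9*d^3 + 106*d^2 - 291*d - 10*w^3 + w^2*(118 - 29*d) + w*(-28*d^2 + 224*d - 326) - 70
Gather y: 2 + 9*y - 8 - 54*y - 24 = -45*y - 30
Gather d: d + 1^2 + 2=d + 3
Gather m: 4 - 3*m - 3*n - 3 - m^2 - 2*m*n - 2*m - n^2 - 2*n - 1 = -m^2 + m*(-2*n - 5) - n^2 - 5*n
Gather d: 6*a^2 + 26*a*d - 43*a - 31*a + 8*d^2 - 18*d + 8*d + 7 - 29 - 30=6*a^2 - 74*a + 8*d^2 + d*(26*a - 10) - 52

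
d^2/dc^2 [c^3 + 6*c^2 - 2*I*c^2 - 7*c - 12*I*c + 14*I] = 6*c + 12 - 4*I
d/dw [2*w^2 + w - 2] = 4*w + 1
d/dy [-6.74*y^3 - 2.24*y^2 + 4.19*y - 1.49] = -20.22*y^2 - 4.48*y + 4.19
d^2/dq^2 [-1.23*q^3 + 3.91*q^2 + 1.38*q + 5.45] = 7.82 - 7.38*q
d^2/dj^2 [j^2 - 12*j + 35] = 2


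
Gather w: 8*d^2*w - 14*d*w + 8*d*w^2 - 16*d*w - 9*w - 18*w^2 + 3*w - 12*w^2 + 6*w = w^2*(8*d - 30) + w*(8*d^2 - 30*d)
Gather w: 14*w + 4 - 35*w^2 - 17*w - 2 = -35*w^2 - 3*w + 2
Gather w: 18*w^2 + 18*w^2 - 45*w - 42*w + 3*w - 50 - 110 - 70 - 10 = 36*w^2 - 84*w - 240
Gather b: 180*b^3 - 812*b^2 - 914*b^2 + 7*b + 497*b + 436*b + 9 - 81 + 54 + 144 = 180*b^3 - 1726*b^2 + 940*b + 126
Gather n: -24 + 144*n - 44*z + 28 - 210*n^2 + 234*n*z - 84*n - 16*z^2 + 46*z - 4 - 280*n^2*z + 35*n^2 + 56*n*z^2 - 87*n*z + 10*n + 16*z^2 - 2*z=n^2*(-280*z - 175) + n*(56*z^2 + 147*z + 70)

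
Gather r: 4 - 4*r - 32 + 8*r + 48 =4*r + 20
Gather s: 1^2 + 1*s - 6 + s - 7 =2*s - 12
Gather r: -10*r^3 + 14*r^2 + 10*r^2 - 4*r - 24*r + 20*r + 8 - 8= -10*r^3 + 24*r^2 - 8*r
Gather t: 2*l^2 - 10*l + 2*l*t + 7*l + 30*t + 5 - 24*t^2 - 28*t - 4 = 2*l^2 - 3*l - 24*t^2 + t*(2*l + 2) + 1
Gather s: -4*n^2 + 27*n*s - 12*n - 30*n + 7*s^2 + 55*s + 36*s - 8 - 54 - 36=-4*n^2 - 42*n + 7*s^2 + s*(27*n + 91) - 98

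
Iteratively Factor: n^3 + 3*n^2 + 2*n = (n)*(n^2 + 3*n + 2) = n*(n + 2)*(n + 1)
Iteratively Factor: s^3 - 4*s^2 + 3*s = (s - 1)*(s^2 - 3*s) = (s - 3)*(s - 1)*(s)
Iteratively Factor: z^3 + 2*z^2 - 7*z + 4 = (z - 1)*(z^2 + 3*z - 4) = (z - 1)^2*(z + 4)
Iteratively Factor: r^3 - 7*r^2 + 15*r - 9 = (r - 3)*(r^2 - 4*r + 3) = (r - 3)^2*(r - 1)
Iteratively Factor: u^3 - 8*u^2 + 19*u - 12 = (u - 1)*(u^2 - 7*u + 12) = (u - 3)*(u - 1)*(u - 4)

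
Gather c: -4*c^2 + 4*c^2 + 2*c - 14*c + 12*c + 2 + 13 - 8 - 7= 0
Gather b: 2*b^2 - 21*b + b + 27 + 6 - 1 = 2*b^2 - 20*b + 32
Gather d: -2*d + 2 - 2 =-2*d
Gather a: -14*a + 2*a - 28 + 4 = -12*a - 24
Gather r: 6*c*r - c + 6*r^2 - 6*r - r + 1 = -c + 6*r^2 + r*(6*c - 7) + 1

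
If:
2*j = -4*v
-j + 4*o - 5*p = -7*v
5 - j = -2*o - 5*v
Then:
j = -2*v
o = -7*v/2 - 5/2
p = -v - 2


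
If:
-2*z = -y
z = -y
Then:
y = 0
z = 0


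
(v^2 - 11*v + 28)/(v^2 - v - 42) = (v - 4)/(v + 6)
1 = 1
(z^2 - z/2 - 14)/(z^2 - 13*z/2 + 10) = (2*z + 7)/(2*z - 5)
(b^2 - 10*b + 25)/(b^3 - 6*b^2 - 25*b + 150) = (b - 5)/(b^2 - b - 30)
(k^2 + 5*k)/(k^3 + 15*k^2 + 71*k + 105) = k/(k^2 + 10*k + 21)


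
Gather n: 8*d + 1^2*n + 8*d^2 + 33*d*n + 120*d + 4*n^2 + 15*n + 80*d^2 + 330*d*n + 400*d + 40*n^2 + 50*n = 88*d^2 + 528*d + 44*n^2 + n*(363*d + 66)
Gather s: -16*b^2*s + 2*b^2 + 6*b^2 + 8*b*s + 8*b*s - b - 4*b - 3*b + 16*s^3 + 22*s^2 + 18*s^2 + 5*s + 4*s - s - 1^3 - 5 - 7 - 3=8*b^2 - 8*b + 16*s^3 + 40*s^2 + s*(-16*b^2 + 16*b + 8) - 16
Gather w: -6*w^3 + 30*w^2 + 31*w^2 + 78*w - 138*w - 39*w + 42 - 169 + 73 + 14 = -6*w^3 + 61*w^2 - 99*w - 40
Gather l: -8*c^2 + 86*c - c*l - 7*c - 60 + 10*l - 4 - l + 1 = -8*c^2 + 79*c + l*(9 - c) - 63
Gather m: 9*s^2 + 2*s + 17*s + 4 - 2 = 9*s^2 + 19*s + 2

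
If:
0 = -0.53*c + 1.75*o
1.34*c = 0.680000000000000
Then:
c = 0.51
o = 0.15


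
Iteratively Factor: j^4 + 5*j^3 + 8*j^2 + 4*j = (j)*(j^3 + 5*j^2 + 8*j + 4) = j*(j + 1)*(j^2 + 4*j + 4) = j*(j + 1)*(j + 2)*(j + 2)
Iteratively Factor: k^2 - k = (k - 1)*(k)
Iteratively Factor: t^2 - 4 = (t - 2)*(t + 2)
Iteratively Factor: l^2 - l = (l)*(l - 1)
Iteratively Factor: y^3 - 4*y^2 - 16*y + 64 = (y + 4)*(y^2 - 8*y + 16) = (y - 4)*(y + 4)*(y - 4)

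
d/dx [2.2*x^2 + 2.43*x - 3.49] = 4.4*x + 2.43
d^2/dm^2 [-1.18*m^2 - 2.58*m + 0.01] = -2.36000000000000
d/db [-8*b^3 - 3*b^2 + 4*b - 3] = -24*b^2 - 6*b + 4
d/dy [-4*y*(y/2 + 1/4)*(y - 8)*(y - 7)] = -8*y^3 + 87*y^2 - 194*y - 56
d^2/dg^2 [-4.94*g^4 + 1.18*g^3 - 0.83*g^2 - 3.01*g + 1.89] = -59.28*g^2 + 7.08*g - 1.66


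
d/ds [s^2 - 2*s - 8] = 2*s - 2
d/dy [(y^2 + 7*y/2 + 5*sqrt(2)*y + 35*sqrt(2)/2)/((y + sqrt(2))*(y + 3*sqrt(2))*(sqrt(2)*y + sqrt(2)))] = (-2*sqrt(2)*y^4 - 40*y^3 - 14*sqrt(2)*y^3 - 270*y^2 - 75*sqrt(2)*y^2 - 536*sqrt(2)*y - 140*y - 238*sqrt(2) - 300)/(4*(y^6 + 2*y^5 + 8*sqrt(2)*y^5 + 16*sqrt(2)*y^4 + 45*y^4 + 56*sqrt(2)*y^3 + 88*y^3 + 80*y^2 + 96*sqrt(2)*y^2 + 48*sqrt(2)*y + 72*y + 36))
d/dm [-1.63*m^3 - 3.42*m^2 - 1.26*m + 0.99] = -4.89*m^2 - 6.84*m - 1.26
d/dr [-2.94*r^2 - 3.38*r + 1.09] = -5.88*r - 3.38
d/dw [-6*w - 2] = -6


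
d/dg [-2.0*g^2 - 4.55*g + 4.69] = -4.0*g - 4.55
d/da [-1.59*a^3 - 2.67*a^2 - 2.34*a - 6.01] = -4.77*a^2 - 5.34*a - 2.34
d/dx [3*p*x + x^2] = 3*p + 2*x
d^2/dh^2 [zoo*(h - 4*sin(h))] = zoo*sin(h)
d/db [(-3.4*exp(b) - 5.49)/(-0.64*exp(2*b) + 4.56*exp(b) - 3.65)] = (-2.176*exp(2*b) - 7.0272*exp(b) + 37.4444)*exp(b)/(0.4096*exp(4*b) - 5.8368*exp(3*b) + 25.4656*exp(2*b) - 33.288*exp(b) + 13.3225)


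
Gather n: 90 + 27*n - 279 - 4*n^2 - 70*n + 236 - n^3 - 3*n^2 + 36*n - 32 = -n^3 - 7*n^2 - 7*n + 15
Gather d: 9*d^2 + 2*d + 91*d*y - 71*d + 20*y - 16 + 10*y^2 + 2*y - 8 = 9*d^2 + d*(91*y - 69) + 10*y^2 + 22*y - 24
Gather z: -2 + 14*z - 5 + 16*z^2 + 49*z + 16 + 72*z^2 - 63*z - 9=88*z^2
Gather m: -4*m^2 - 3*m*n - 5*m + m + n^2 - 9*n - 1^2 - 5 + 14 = -4*m^2 + m*(-3*n - 4) + n^2 - 9*n + 8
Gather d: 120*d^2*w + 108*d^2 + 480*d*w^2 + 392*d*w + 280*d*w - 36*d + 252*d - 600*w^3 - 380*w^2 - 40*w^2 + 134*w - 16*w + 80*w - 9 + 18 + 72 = d^2*(120*w + 108) + d*(480*w^2 + 672*w + 216) - 600*w^3 - 420*w^2 + 198*w + 81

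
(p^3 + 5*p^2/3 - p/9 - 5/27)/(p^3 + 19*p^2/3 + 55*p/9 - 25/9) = (p + 1/3)/(p + 5)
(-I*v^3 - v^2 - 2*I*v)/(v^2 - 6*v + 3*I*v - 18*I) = v*(-I*v^2 - v - 2*I)/(v^2 + 3*v*(-2 + I) - 18*I)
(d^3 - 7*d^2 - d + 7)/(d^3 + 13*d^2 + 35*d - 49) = (d^2 - 6*d - 7)/(d^2 + 14*d + 49)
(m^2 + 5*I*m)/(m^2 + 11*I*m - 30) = m/(m + 6*I)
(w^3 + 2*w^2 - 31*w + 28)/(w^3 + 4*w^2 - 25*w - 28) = (w - 1)/(w + 1)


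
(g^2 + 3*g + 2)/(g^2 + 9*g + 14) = (g + 1)/(g + 7)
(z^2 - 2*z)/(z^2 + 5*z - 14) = z/(z + 7)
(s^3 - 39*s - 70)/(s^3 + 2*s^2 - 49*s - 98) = (s + 5)/(s + 7)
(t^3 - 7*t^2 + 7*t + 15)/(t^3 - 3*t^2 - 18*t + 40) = (t^2 - 2*t - 3)/(t^2 + 2*t - 8)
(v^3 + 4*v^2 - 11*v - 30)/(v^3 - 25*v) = (v^2 - v - 6)/(v*(v - 5))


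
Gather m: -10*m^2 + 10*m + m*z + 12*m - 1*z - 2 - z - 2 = -10*m^2 + m*(z + 22) - 2*z - 4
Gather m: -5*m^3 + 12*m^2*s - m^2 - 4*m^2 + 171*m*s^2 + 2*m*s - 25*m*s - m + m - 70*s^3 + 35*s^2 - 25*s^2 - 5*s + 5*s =-5*m^3 + m^2*(12*s - 5) + m*(171*s^2 - 23*s) - 70*s^3 + 10*s^2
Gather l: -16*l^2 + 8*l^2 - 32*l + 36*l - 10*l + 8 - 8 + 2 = -8*l^2 - 6*l + 2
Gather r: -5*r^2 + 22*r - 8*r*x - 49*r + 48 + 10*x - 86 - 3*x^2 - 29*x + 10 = -5*r^2 + r*(-8*x - 27) - 3*x^2 - 19*x - 28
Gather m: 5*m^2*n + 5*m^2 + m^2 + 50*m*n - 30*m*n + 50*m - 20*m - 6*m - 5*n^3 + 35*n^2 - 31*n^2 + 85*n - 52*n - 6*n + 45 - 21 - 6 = m^2*(5*n + 6) + m*(20*n + 24) - 5*n^3 + 4*n^2 + 27*n + 18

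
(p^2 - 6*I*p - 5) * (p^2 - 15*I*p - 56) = p^4 - 21*I*p^3 - 151*p^2 + 411*I*p + 280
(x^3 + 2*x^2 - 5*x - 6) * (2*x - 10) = 2*x^4 - 6*x^3 - 30*x^2 + 38*x + 60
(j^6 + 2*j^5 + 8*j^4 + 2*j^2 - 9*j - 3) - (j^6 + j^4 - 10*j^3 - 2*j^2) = 2*j^5 + 7*j^4 + 10*j^3 + 4*j^2 - 9*j - 3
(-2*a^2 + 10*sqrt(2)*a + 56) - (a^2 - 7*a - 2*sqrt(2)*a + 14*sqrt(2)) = -3*a^2 + 7*a + 12*sqrt(2)*a - 14*sqrt(2) + 56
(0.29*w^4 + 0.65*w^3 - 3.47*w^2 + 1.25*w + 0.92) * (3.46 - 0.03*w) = -0.0087*w^5 + 0.9839*w^4 + 2.3531*w^3 - 12.0437*w^2 + 4.2974*w + 3.1832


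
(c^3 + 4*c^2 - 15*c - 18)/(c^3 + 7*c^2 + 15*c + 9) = (c^2 + 3*c - 18)/(c^2 + 6*c + 9)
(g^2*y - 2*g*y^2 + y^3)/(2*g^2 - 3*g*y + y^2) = y*(-g + y)/(-2*g + y)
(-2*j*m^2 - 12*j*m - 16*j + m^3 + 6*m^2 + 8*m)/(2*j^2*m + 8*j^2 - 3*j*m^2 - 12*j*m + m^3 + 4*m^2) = (-m - 2)/(j - m)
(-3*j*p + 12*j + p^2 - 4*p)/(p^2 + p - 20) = (-3*j + p)/(p + 5)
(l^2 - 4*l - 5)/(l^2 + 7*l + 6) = (l - 5)/(l + 6)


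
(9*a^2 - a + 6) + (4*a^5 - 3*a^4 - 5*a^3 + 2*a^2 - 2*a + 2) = 4*a^5 - 3*a^4 - 5*a^3 + 11*a^2 - 3*a + 8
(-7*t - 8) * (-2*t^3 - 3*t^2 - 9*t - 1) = 14*t^4 + 37*t^3 + 87*t^2 + 79*t + 8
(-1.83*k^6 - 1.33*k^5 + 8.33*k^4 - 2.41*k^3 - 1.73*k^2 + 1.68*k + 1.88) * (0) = 0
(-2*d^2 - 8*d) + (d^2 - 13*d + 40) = -d^2 - 21*d + 40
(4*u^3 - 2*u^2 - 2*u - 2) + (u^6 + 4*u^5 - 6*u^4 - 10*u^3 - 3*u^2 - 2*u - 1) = u^6 + 4*u^5 - 6*u^4 - 6*u^3 - 5*u^2 - 4*u - 3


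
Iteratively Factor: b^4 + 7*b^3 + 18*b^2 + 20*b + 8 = (b + 2)*(b^3 + 5*b^2 + 8*b + 4) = (b + 1)*(b + 2)*(b^2 + 4*b + 4) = (b + 1)*(b + 2)^2*(b + 2)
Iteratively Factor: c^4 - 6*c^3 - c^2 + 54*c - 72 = (c - 4)*(c^3 - 2*c^2 - 9*c + 18) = (c - 4)*(c - 2)*(c^2 - 9) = (c - 4)*(c - 3)*(c - 2)*(c + 3)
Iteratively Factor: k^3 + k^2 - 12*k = (k)*(k^2 + k - 12) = k*(k - 3)*(k + 4)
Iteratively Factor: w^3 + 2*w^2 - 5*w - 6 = (w + 3)*(w^2 - w - 2) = (w - 2)*(w + 3)*(w + 1)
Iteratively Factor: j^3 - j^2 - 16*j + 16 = (j - 4)*(j^2 + 3*j - 4) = (j - 4)*(j + 4)*(j - 1)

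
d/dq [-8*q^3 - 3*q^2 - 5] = 6*q*(-4*q - 1)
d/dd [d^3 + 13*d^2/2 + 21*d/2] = 3*d^2 + 13*d + 21/2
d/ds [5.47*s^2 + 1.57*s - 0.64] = 10.94*s + 1.57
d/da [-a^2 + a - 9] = 1 - 2*a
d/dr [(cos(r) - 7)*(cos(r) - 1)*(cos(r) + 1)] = (-3*cos(r)^2 + 14*cos(r) + 1)*sin(r)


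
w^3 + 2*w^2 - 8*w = w*(w - 2)*(w + 4)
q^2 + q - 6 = (q - 2)*(q + 3)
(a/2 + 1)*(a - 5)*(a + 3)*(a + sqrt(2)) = a^4/2 + sqrt(2)*a^3/2 - 19*a^2/2 - 15*a - 19*sqrt(2)*a/2 - 15*sqrt(2)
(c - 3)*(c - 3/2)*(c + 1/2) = c^3 - 4*c^2 + 9*c/4 + 9/4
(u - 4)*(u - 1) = u^2 - 5*u + 4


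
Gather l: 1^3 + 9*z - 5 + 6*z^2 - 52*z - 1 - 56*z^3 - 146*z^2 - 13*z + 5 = -56*z^3 - 140*z^2 - 56*z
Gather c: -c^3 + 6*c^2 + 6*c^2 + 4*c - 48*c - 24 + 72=-c^3 + 12*c^2 - 44*c + 48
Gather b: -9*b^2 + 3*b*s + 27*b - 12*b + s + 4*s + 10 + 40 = -9*b^2 + b*(3*s + 15) + 5*s + 50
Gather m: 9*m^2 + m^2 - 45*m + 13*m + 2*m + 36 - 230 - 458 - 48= 10*m^2 - 30*m - 700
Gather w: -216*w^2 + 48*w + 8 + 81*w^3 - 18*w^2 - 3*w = 81*w^3 - 234*w^2 + 45*w + 8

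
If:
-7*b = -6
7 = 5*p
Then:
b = 6/7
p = 7/5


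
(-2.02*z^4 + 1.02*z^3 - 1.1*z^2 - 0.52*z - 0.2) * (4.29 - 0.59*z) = 1.1918*z^5 - 9.2676*z^4 + 5.0248*z^3 - 4.4122*z^2 - 2.1128*z - 0.858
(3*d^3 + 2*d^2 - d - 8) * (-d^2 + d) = -3*d^5 + d^4 + 3*d^3 + 7*d^2 - 8*d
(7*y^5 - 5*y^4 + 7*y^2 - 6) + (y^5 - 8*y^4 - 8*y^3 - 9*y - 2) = 8*y^5 - 13*y^4 - 8*y^3 + 7*y^2 - 9*y - 8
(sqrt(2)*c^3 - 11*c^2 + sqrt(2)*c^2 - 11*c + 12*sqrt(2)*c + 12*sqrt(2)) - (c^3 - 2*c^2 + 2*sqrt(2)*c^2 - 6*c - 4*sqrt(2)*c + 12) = -c^3 + sqrt(2)*c^3 - 9*c^2 - sqrt(2)*c^2 - 5*c + 16*sqrt(2)*c - 12 + 12*sqrt(2)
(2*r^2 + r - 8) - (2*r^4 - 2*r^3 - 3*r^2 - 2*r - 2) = -2*r^4 + 2*r^3 + 5*r^2 + 3*r - 6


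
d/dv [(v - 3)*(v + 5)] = 2*v + 2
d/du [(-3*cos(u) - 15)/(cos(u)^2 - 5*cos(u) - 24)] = 3*(sin(u)^2 - 10*cos(u))*sin(u)/(sin(u)^2 + 5*cos(u) + 23)^2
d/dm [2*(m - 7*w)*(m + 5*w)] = 4*m - 4*w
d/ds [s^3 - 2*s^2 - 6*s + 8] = 3*s^2 - 4*s - 6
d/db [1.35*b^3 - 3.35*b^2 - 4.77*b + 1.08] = 4.05*b^2 - 6.7*b - 4.77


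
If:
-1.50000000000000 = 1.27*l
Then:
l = -1.18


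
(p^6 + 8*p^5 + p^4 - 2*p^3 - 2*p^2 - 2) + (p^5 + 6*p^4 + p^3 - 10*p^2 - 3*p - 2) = p^6 + 9*p^5 + 7*p^4 - p^3 - 12*p^2 - 3*p - 4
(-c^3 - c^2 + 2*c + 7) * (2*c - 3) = -2*c^4 + c^3 + 7*c^2 + 8*c - 21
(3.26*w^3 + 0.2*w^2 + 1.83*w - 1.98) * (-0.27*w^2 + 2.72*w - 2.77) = -0.8802*w^5 + 8.8132*w^4 - 8.9803*w^3 + 4.9582*w^2 - 10.4547*w + 5.4846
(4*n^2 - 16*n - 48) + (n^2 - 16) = 5*n^2 - 16*n - 64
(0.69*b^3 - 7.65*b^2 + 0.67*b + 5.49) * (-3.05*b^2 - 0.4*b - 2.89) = -2.1045*b^5 + 23.0565*b^4 - 0.977599999999999*b^3 + 5.096*b^2 - 4.1323*b - 15.8661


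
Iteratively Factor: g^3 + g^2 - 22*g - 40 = (g - 5)*(g^2 + 6*g + 8) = (g - 5)*(g + 4)*(g + 2)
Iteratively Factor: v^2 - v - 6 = (v - 3)*(v + 2)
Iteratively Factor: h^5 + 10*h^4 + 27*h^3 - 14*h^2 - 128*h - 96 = (h + 4)*(h^4 + 6*h^3 + 3*h^2 - 26*h - 24) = (h - 2)*(h + 4)*(h^3 + 8*h^2 + 19*h + 12) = (h - 2)*(h + 3)*(h + 4)*(h^2 + 5*h + 4) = (h - 2)*(h + 1)*(h + 3)*(h + 4)*(h + 4)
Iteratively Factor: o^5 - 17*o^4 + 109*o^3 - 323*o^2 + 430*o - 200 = (o - 2)*(o^4 - 15*o^3 + 79*o^2 - 165*o + 100) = (o - 4)*(o - 2)*(o^3 - 11*o^2 + 35*o - 25) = (o - 4)*(o - 2)*(o - 1)*(o^2 - 10*o + 25) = (o - 5)*(o - 4)*(o - 2)*(o - 1)*(o - 5)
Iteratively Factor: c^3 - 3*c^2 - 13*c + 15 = (c - 1)*(c^2 - 2*c - 15) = (c - 1)*(c + 3)*(c - 5)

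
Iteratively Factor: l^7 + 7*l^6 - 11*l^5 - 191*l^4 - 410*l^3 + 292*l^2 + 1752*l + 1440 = (l + 2)*(l^6 + 5*l^5 - 21*l^4 - 149*l^3 - 112*l^2 + 516*l + 720) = (l + 2)*(l + 3)*(l^5 + 2*l^4 - 27*l^3 - 68*l^2 + 92*l + 240) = (l - 2)*(l + 2)*(l + 3)*(l^4 + 4*l^3 - 19*l^2 - 106*l - 120) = (l - 2)*(l + 2)*(l + 3)*(l + 4)*(l^3 - 19*l - 30) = (l - 2)*(l + 2)^2*(l + 3)*(l + 4)*(l^2 - 2*l - 15) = (l - 2)*(l + 2)^2*(l + 3)^2*(l + 4)*(l - 5)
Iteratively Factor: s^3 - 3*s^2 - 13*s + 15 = (s - 5)*(s^2 + 2*s - 3) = (s - 5)*(s + 3)*(s - 1)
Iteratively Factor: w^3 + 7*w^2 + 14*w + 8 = (w + 1)*(w^2 + 6*w + 8) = (w + 1)*(w + 2)*(w + 4)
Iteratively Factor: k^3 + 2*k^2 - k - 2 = (k - 1)*(k^2 + 3*k + 2) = (k - 1)*(k + 1)*(k + 2)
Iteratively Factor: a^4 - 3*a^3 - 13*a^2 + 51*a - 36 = (a - 3)*(a^3 - 13*a + 12) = (a - 3)^2*(a^2 + 3*a - 4) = (a - 3)^2*(a - 1)*(a + 4)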